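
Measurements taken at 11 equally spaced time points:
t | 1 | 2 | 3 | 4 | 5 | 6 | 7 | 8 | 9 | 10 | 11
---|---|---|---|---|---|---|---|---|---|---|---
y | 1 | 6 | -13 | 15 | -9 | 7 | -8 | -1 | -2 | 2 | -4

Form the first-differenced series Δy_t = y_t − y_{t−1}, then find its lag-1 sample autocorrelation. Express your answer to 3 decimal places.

-0.888

First differences Δy: 5, -19, 28, -24, 16, -15, 7, -1, 4, -6
Mean of differences = -0.5000
Numerator Σ(Δy_t−Δȳ)(Δy_{t+1}−Δȳ) = -2065.2500
Denominator Σ(Δy_t−Δȳ)² = 2326.5000
r_1(Δy) = -2065.2500 / 2326.5000 = -0.888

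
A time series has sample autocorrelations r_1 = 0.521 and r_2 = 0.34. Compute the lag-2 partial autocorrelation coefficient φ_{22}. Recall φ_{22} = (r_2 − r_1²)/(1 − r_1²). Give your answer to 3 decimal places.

φ_{22} = (r_2 − r_1²) / (1 − r_1²)
r_1² = (0.521)² = 0.271441
Numerator = 0.34 − 0.2714 = 0.0686; denominator = 1 − 0.2714 = 0.7286
φ_{22} = 0.0686 / 0.7286 = 0.094

0.094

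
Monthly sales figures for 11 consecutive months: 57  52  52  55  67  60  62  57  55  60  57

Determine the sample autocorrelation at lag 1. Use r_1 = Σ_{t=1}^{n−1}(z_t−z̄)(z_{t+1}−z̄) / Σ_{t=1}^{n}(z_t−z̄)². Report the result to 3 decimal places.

0.250

Mean z̄ = (57 + 52 + 52 + 55 + 67 + 60 + 62 + 57 + 55 + 60 + 57)/11 = 57.6364
Numerator Σ_{t=1}^{10}(z_t−z̄)(z_{t+1}−z̄) = 49.1405
Denominator Σ(z_t−z̄)² = 196.5455
r_1 = 49.1405 / 196.5455 = 0.250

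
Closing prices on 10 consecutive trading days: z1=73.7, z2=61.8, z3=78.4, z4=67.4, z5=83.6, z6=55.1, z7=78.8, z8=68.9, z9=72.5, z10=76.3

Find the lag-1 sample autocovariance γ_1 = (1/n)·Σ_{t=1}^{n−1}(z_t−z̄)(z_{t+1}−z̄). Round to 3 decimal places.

-50.031

Mean z̄ = (73.7 + 61.8 + 78.4 + 67.4 + 83.6 + 55.1 + 78.8 + 68.9 + 72.5 + 76.3)/10 = 71.6500
Σ_{t=1}^{9}(z_t−z̄)(z_{t+1}−z̄) = -500.3075
γ_1 = -500.3075 / 10 = -50.031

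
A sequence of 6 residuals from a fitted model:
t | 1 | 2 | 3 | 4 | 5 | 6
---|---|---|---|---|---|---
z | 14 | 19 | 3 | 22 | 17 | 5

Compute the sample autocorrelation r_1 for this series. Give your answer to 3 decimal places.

-0.481

Mean z̄ = (14 + 19 + 3 + 22 + 17 + 5)/6 = 13.3333
Σ(z_t−z̄)(z_{t+1}−z̄) = (3.7778) + (-58.5556) + (-89.5556) + (31.7778) + (-30.5556) = -143.1111
Denominator Σ(z_t−z̄)² = 297.3333
r_1 = -143.1111 / 297.3333 = -0.481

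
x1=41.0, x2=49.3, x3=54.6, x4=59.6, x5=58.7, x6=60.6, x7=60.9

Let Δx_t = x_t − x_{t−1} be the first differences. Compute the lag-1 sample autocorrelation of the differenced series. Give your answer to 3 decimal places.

0.271

First differences Δx: 8.3, 5.3, 5.0, -0.9, 1.9, 0.3
Mean of differences = 3.3167
Numerator Σ(Δx_t−Δx̄)(Δx_{t+1}−Δx̄) = 16.3714
Denominator Σ(Δx_t−Δx̄)² = 60.4883
r_1(Δx) = 16.3714 / 60.4883 = 0.271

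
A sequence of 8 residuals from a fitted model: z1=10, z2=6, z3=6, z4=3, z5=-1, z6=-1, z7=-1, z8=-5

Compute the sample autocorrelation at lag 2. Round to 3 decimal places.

0.296

Mean z̄ = (10 + 6 + 6 + 3 − 1 − 1 − 1 − 5)/8 = 2.1250
Deviations from mean: 7.8750, 3.8750, 3.8750, 0.8750, -3.1250, -3.1250, -3.1250, -7.1250
Σ(z_t−z̄)(z_{t+2}−z̄) = (30.5156) + (3.3906) + (-12.1094) + (-2.7344) + (9.7656) + (22.2656) = 51.0938
Denominator Σ(z_t−z̄)² = 172.8750
r_2 = 51.0938 / 172.8750 = 0.296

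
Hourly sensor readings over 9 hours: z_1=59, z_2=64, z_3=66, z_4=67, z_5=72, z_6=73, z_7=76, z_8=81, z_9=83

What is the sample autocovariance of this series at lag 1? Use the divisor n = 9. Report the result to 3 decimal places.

35.167

Mean z̄ = (59 + 64 + 66 + 67 + 72 + 73 + 76 + 81 + 83)/9 = 71.2222
Σ_{t=1}^{8}(z_t−z̄)(z_{t+1}−z̄) = 316.5062
γ_1 = 316.5062 / 9 = 35.167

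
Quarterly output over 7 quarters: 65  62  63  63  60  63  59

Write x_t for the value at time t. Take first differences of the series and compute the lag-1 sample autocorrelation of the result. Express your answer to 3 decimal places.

First differences Δx: -3, 1, 0, -3, 3, -4
Mean of differences = -1.0000
Numerator Σ(Δx_t−Δx̄)(Δx_{t+1}−Δx̄) = -24.0000
Denominator Σ(Δx_t−Δx̄)² = 38.0000
r_1(Δx) = -24.0000 / 38.0000 = -0.632

-0.632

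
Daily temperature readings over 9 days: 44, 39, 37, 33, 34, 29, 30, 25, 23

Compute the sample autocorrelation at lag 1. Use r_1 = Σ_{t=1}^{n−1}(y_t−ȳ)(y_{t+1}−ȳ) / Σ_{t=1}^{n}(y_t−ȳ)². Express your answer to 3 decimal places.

Mean ȳ = (44 + 39 + 37 + 33 + 34 + 29 + 30 + 25 + 23)/9 = 32.6667
Numerator Σ_{t=1}^{8}(y_t−ȳ)(y_{t+1}−ȳ) = 200.5556
Denominator Σ(y_t−ȳ)² = 362.0000
r_1 = 200.5556 / 362.0000 = 0.554

0.554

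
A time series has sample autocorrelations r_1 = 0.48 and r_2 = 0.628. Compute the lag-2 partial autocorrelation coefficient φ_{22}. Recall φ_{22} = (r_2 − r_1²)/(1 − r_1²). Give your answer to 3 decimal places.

φ_{22} = (r_2 − r_1²) / (1 − r_1²)
r_1² = (0.48)² = 0.2304
Numerator = 0.628 − 0.2304 = 0.3976; denominator = 1 − 0.2304 = 0.7696
φ_{22} = 0.3976 / 0.7696 = 0.517

0.517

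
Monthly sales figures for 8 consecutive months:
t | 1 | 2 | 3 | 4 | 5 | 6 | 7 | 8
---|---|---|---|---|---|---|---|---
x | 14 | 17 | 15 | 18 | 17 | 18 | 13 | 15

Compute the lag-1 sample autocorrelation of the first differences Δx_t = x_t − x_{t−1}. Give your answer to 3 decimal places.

First differences Δx: 3, -2, 3, -1, 1, -5, 2
Mean of differences = 0.1429
Numerator Σ(Δx_t−Δx̄)(Δx_{t+1}−Δx̄) = -30.4490
Denominator Σ(Δx_t−Δx̄)² = 52.8571
r_1(Δx) = -30.4490 / 52.8571 = -0.576

-0.576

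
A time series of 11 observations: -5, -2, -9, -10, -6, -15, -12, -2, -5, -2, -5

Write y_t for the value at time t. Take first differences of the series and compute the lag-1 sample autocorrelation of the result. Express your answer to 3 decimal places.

-0.339

First differences Δy: 3, -7, -1, 4, -9, 3, 10, -3, 3, -3
Mean of differences = 0.0000
Numerator Σ(Δy_t−Δȳ)(Δy_{t+1}−Δȳ) = -99.0000
Denominator Σ(Δy_t−Δȳ)² = 292.0000
r_1(Δy) = -99.0000 / 292.0000 = -0.339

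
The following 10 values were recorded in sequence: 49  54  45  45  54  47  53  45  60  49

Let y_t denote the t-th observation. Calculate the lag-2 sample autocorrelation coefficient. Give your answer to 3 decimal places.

0.190

Mean ȳ = (49 + 54 + 45 + 45 + 54 + 47 + 53 + 45 + 60 + 49)/10 = 50.1000
Numerator Σ_{t=1}^{8}(y_t−ȳ)(y_{t+2}−ȳ) = 43.0800
Denominator Σ(y_t−ȳ)² = 226.9000
r_2 = 43.0800 / 226.9000 = 0.190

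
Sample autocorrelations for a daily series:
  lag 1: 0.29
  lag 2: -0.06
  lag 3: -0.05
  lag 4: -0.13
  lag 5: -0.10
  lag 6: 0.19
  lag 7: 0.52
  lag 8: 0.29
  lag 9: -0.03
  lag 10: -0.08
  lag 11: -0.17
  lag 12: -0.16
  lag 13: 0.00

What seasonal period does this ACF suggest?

7

The largest autocorrelation is r_7 = 0.52; the remaining lags stay at or below 0.29.
The dominant spike at lag 7 indicates a seasonal period of 7.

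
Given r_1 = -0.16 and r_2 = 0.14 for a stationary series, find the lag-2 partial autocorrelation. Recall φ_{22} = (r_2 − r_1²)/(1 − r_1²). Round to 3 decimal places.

φ_{22} = (r_2 − r_1²) / (1 − r_1²)
r_1² = (-0.16)² = 0.0256
Numerator = 0.14 − 0.0256 = 0.1144; denominator = 1 − 0.0256 = 0.9744
φ_{22} = 0.1144 / 0.9744 = 0.117

0.117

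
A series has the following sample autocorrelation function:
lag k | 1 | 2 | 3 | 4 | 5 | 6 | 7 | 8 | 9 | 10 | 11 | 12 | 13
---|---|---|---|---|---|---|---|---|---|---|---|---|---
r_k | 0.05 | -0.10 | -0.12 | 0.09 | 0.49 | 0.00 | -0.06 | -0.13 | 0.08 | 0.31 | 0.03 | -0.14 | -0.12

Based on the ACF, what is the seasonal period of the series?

The largest autocorrelation is r_5 = 0.49, with a weaker echo at lag 10 (0.31); the remaining lags stay at or below 0.09.
The dominant spike at lag 5 indicates a seasonal period of 5.

5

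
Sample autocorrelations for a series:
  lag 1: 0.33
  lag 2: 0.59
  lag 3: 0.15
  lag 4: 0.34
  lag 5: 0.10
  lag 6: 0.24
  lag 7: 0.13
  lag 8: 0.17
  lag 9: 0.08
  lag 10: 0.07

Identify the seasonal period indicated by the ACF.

2

The largest autocorrelation is r_2 = 0.59, with a weaker echo at lag 4 (0.34); the remaining lags stay at or below 0.33.
The dominant spike at lag 2 indicates a seasonal period of 2.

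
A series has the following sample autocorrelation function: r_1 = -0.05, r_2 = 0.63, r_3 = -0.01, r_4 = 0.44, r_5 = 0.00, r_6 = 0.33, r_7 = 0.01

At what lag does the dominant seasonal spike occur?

2

The largest autocorrelation is r_2 = 0.63, with weaker echoes at lags 4 (0.44) and 6 (0.33); the remaining lags stay at or below 0.01.
The dominant spike at lag 2 indicates a seasonal period of 2.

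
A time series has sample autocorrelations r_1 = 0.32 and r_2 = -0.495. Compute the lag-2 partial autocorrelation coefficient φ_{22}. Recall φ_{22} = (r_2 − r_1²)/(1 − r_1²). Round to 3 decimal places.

φ_{22} = (r_2 − r_1²) / (1 − r_1²)
r_1² = (0.32)² = 0.1024
Numerator = -0.495 − 0.1024 = -0.5974; denominator = 1 − 0.1024 = 0.8976
φ_{22} = -0.5974 / 0.8976 = -0.666

-0.666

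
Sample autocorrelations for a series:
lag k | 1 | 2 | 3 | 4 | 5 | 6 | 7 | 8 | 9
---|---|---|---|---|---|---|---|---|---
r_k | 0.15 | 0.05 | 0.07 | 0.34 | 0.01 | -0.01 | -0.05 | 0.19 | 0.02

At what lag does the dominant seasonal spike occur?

The largest autocorrelation is r_4 = 0.34, with a weaker echo at lag 8 (0.19); the remaining lags stay at or below 0.15.
The dominant spike at lag 4 indicates a seasonal period of 4.

4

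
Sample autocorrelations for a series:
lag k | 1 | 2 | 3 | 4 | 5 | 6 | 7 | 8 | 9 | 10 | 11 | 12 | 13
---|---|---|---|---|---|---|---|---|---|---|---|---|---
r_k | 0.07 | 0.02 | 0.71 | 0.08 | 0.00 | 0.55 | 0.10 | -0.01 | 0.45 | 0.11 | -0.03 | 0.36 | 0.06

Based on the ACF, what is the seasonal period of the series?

The largest autocorrelation is r_3 = 0.71, with weaker echoes at lags 6 (0.55), 9 (0.45) and 12 (0.36); the remaining lags stay at or below 0.11.
The dominant spike at lag 3 indicates a seasonal period of 3.

3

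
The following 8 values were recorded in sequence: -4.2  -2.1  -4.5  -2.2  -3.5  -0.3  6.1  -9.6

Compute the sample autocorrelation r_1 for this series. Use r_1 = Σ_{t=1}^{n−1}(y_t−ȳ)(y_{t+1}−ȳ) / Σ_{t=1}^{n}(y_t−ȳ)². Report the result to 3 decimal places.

-0.338

Mean ȳ = (-4.2 − 2.1 − 4.5 − 2.2 − 3.5 − 0.3 + 6.1 − 9.6)/8 = -2.5375
Numerator Σ_{t=1}^{7}(y_t−ȳ)(y_{t+1}−ȳ) = -46.4027
Denominator Σ(y_t−ȳ)² = 137.3388
r_1 = -46.4027 / 137.3388 = -0.338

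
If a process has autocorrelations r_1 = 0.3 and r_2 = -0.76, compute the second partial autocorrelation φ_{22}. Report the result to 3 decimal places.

-0.934

φ_{22} = (r_2 − r_1²) / (1 − r_1²)
r_1² = (0.3)² = 0.09
Numerator = -0.76 − 0.0900 = -0.8500; denominator = 1 − 0.0900 = 0.9100
φ_{22} = -0.8500 / 0.9100 = -0.934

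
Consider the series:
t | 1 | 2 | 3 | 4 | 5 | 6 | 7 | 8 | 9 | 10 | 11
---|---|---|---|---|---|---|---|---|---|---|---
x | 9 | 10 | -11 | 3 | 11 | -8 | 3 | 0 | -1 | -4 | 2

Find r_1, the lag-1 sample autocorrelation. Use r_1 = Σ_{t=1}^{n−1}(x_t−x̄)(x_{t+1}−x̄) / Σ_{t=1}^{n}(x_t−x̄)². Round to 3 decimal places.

-0.278

Mean x̄ = (9 + 10 − 11 + 3 + 11 − 8 + 3 + 0 − 1 − 4 + 2)/11 = 1.2727
Numerator Σ_{t=1}^{10}(x_t−x̄)(x_{t+1}−x̄) = -141.4380
Denominator Σ(x_t−x̄)² = 508.1818
r_1 = -141.4380 / 508.1818 = -0.278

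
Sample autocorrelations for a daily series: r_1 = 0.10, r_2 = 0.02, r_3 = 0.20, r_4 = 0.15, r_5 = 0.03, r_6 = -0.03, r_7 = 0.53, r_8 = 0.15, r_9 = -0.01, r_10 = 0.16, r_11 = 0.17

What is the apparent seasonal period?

The largest autocorrelation is r_7 = 0.53; the remaining lags stay at or below 0.20.
The dominant spike at lag 7 indicates a seasonal period of 7.

7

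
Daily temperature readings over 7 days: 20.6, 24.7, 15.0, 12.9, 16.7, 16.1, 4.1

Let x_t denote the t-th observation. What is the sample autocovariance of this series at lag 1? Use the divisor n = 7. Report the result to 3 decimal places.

4.646

Mean x̄ = (20.6 + 24.7 + 15.0 + 12.9 + 16.7 + 16.1 + 4.1)/7 = 15.7286
Deviations: 4.8714, 8.9714, -0.7286, -2.8286, 0.9714, 0.3714, -11.6286
Σ_{t=1}^{6}(x_t−x̄)(x_{t+1}−x̄) = 32.5220
γ_1 = 32.5220 / 7 = 4.646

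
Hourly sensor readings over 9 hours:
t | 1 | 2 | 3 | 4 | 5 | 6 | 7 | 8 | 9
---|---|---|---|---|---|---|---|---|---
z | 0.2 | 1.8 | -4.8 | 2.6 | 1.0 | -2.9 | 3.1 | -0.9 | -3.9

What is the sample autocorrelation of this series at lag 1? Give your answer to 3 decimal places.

Mean z̄ = (0.2 + 1.8 − 4.8 + 2.6 + 1.0 − 2.9 + 3.1 − 0.9 − 3.9)/9 = -0.4222
Numerator Σ_{t=1}^{8}(z_t−z̄)(z_{t+1}−z̄) = -29.5505
Denominator Σ(z_t−z̄)² = 66.5156
r_1 = -29.5505 / 66.5156 = -0.444

-0.444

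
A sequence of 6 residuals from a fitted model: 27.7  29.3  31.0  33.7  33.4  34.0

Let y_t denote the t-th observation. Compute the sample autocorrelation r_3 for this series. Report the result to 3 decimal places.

-0.403

Mean ȳ = (27.7 + 29.3 + 31.0 + 33.7 + 33.4 + 34.0)/6 = 31.5167
Σ(y_t−ȳ)(y_{t+3}−ȳ) = (-8.3331) + (-4.1747) + (-1.2831) = -13.7908
Denominator Σ(y_t−ȳ)² = 34.2283
r_3 = -13.7908 / 34.2283 = -0.403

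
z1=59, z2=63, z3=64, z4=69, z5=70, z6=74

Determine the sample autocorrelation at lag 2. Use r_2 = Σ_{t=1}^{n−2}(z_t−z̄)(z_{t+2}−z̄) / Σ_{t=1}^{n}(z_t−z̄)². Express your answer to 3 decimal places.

Mean z̄ = (59 + 63 + 64 + 69 + 70 + 74)/6 = 66.5000
Deviations from mean: -7.5000, -3.5000, -2.5000, 2.5000, 3.5000, 7.5000
Σ(z_t−z̄)(z_{t+2}−z̄) = (18.7500) + (-8.7500) + (-8.7500) + (18.7500) = 20.0000
Denominator Σ(z_t−z̄)² = 149.5000
r_2 = 20.0000 / 149.5000 = 0.134

0.134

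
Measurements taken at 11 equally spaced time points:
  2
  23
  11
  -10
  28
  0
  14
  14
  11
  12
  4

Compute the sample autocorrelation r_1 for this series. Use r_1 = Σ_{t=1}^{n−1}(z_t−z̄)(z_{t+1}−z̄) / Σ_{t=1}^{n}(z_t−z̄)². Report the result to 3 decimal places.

-0.601

Mean z̄ = (2 + 23 + 11 − 10 + 28 + 0 + 14 + 14 + 11 + 12 + 4)/11 = 9.9091
Numerator Σ_{t=1}^{10}(z_t−z̄)(z_{t+1}−z̄) = -679.8264
Denominator Σ(z_t−z̄)² = 1130.9091
r_1 = -679.8264 / 1130.9091 = -0.601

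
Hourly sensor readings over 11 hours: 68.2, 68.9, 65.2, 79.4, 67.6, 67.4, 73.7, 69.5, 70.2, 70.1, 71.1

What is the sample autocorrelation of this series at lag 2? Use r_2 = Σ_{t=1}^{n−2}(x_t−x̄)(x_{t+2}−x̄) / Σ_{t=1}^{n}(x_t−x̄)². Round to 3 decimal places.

Mean x̄ = (68.2 + 68.9 + 65.2 + 79.4 + 67.6 + 67.4 + 73.7 + 69.5 + 70.2 + 70.1 + 71.1)/11 = 70.1182
Numerator Σ_{t=1}^{9}(x_t−x̄)(x_{t+2}−x̄) = -21.6725
Denominator Σ(x_t−x̄)² = 143.4164
r_2 = -21.6725 / 143.4164 = -0.151

-0.151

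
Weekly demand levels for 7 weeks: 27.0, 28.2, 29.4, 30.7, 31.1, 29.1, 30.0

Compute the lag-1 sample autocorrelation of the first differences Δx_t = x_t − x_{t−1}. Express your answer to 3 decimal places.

0.027

First differences Δx: 1.2, 1.2, 1.3, 0.4, -2.0, 0.9
Mean of differences = 0.5000
Numerator Σ(Δx_t−Δx̄)(Δx_{t+1}−Δx̄) = 0.2200
Denominator Σ(Δx_t−Δx̄)² = 8.0400
r_1(Δx) = 0.2200 / 8.0400 = 0.027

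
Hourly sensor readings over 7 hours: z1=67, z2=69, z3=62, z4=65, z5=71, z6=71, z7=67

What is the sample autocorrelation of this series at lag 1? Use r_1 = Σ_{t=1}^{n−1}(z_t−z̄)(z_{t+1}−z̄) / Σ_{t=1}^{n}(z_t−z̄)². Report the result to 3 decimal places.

0.102

Mean z̄ = (67 + 69 + 62 + 65 + 71 + 71 + 67)/7 = 67.4286
Σ(z_t−z̄)(z_{t+1}−z̄) = (-0.6735) + (-8.5306) + (13.1837) + (-8.6735) + (12.7551) + (-1.5306) = 6.5306
Denominator Σ(z_t−z̄)² = 63.7143
r_1 = 6.5306 / 63.7143 = 0.102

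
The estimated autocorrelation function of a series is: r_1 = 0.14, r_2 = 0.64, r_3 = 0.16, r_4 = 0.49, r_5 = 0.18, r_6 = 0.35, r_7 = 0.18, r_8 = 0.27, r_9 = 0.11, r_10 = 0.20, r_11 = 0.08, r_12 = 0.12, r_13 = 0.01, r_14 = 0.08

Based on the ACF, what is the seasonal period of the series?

The largest autocorrelation is r_2 = 0.64, with weaker echoes at lags 4 (0.49), 6 (0.35), 8 (0.27) and 10 (0.20); the remaining lags stay at or below 0.18.
The dominant spike at lag 2 indicates a seasonal period of 2.

2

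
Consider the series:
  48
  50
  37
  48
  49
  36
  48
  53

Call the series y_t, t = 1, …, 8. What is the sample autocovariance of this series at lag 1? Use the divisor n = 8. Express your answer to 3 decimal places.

Mean ȳ = (48 + 50 + 37 + 48 + 49 + 36 + 48 + 53)/8 = 46.1250
Σ_{t=1}^{7}(y_t−ȳ)(y_{t+1}−ȳ) = -75.0156
γ_1 = -75.0156 / 8 = -9.377

-9.377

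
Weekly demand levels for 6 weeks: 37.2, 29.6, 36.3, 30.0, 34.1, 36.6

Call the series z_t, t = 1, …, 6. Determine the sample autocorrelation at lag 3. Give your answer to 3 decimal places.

-0.126

Mean z̄ = (37.2 + 29.6 + 36.3 + 30.0 + 34.1 + 36.6)/6 = 33.9667
Deviations from mean: 3.2333, -4.3667, 2.3333, -3.9667, 0.1333, 2.6333
Σ(z_t−z̄)(z_{t+3}−z̄) = (-12.8256) + (-0.5822) + (6.1444) = -7.2633
Denominator Σ(z_t−z̄)² = 57.6533
r_3 = -7.2633 / 57.6533 = -0.126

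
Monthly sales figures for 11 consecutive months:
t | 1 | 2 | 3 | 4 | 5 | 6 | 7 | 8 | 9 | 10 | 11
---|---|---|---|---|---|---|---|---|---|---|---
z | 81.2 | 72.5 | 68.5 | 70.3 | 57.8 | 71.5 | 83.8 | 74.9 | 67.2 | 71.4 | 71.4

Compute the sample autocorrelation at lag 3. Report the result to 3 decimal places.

-0.188

Mean z̄ = (81.2 + 72.5 + 68.5 + 70.3 + 57.8 + 71.5 + 83.8 + 74.9 + 67.2 + 71.4 + 71.4)/11 = 71.8636
Numerator Σ_{t=1}^{8}(z_t−z̄)(z_{t+3}−z̄) = -88.9376
Denominator Σ(z_t−z̄)² = 473.1255
r_3 = -88.9376 / 473.1255 = -0.188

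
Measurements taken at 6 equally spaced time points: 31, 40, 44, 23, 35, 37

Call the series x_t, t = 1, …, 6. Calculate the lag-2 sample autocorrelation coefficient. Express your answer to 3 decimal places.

Mean x̄ = (31 + 40 + 44 + 23 + 35 + 37)/6 = 35.0000
Deviations from mean: -4.0000, 5.0000, 9.0000, -12.0000, 0.0000, 2.0000
Numerator Σ_{t=1}^{4}(x_t−x̄)(x_{t+2}−x̄) = -120.0000
Denominator Σ(x_t−x̄)² = 270.0000
r_2 = -120.0000 / 270.0000 = -0.444

-0.444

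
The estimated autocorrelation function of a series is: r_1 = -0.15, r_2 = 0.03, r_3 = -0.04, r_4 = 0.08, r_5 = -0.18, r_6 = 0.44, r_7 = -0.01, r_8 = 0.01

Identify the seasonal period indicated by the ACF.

The largest autocorrelation is r_6 = 0.44; the remaining lags stay at or below 0.08.
The dominant spike at lag 6 indicates a seasonal period of 6.

6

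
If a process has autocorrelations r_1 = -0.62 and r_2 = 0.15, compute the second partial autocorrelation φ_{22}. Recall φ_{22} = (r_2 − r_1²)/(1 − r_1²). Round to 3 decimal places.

-0.381

φ_{22} = (r_2 − r_1²) / (1 − r_1²)
r_1² = (-0.62)² = 0.3844
Numerator = 0.15 − 0.3844 = -0.2344; denominator = 1 − 0.3844 = 0.6156
φ_{22} = -0.2344 / 0.6156 = -0.381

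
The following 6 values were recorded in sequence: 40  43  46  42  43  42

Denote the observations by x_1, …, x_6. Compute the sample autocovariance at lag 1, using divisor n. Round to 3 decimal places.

Mean x̄ = (40 + 43 + 46 + 42 + 43 + 42)/6 = 42.6667
Deviations: -2.6667, 0.3333, 3.3333, -0.6667, 0.3333, -0.6667
Σ_{t=1}^{5}(x_t−x̄)(x_{t+1}−x̄) = -2.4444
γ_1 = -2.4444 / 6 = -0.407

-0.407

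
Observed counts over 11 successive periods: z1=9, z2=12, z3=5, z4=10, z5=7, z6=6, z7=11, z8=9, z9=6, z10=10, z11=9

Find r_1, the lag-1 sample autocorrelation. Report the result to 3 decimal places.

Mean z̄ = (9 + 12 + 5 + 10 + 7 + 6 + 11 + 9 + 6 + 10 + 9)/11 = 8.5455
Numerator Σ_{t=1}^{10}(z_t−z̄)(z_{t+1}−z̄) = -23.4793
Denominator Σ(z_t−z̄)² = 50.7273
r_1 = -23.4793 / 50.7273 = -0.463

-0.463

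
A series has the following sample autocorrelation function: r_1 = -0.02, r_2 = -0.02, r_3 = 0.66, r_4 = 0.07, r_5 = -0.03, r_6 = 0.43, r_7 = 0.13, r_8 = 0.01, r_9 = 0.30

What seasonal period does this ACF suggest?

The largest autocorrelation is r_3 = 0.66, with weaker echoes at lags 6 (0.43) and 9 (0.30); the remaining lags stay at or below 0.13.
The dominant spike at lag 3 indicates a seasonal period of 3.

3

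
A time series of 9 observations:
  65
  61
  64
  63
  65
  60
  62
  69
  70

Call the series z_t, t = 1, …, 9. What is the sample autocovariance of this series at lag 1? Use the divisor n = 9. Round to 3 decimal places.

Mean z̄ = (65 + 61 + 64 + 63 + 65 + 60 + 62 + 69 + 70)/9 = 64.3333
Σ_{t=1}^{8}(z_t−z̄)(z_{t+1}−z̄) = 21.2222
γ_1 = 21.2222 / 9 = 2.358

2.358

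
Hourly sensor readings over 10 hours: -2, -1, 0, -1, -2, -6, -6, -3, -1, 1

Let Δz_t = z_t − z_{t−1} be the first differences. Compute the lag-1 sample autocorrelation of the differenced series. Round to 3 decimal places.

0.414

First differences Δz: 1, 1, -1, -1, -4, 0, 3, 2, 2
Mean of differences = 0.3333
Numerator Σ(Δz_t−Δz̄)(Δz_{t+1}−Δz̄) = 14.8889
Denominator Σ(Δz_t−Δz̄)² = 36.0000
r_1(Δz) = 14.8889 / 36.0000 = 0.414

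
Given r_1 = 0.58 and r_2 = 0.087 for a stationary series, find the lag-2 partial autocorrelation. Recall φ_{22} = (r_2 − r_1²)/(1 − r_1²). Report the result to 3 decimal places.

φ_{22} = (r_2 − r_1²) / (1 − r_1²)
r_1² = (0.58)² = 0.3364
Numerator = 0.087 − 0.3364 = -0.2494; denominator = 1 − 0.3364 = 0.6636
φ_{22} = -0.2494 / 0.6636 = -0.376

-0.376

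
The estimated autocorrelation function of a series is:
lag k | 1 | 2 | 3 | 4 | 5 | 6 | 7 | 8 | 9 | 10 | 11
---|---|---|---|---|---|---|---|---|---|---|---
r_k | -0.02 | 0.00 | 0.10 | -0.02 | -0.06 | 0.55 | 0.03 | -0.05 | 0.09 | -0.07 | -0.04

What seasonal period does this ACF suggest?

The largest autocorrelation is r_6 = 0.55; the remaining lags stay at or below 0.10.
The dominant spike at lag 6 indicates a seasonal period of 6.

6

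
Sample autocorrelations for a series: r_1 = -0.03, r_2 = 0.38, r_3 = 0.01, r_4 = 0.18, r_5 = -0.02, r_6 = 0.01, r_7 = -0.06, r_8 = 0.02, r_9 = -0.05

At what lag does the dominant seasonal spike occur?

The largest autocorrelation is r_2 = 0.38, with a weaker echo at lag 4 (0.18); the remaining lags stay at or below 0.02.
The dominant spike at lag 2 indicates a seasonal period of 2.

2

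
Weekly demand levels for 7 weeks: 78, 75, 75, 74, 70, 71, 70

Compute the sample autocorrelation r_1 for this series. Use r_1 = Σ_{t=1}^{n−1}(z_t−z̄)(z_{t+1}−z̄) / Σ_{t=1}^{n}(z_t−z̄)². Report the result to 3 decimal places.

Mean z̄ = (78 + 75 + 75 + 74 + 70 + 71 + 70)/7 = 73.2857
Deviations from mean: 4.7143, 1.7143, 1.7143, 0.7143, -3.2857, -2.2857, -3.2857
Numerator Σ_{t=1}^{6}(z_t−z̄)(z_{t+1}−z̄) = 24.9184
Denominator Σ(z_t−z̄)² = 55.4286
r_1 = 24.9184 / 55.4286 = 0.450

0.450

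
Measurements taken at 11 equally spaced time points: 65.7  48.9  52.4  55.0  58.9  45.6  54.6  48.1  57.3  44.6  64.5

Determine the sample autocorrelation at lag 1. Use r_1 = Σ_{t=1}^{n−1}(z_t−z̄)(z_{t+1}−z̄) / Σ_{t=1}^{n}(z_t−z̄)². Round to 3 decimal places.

Mean z̄ = (65.7 + 48.9 + 52.4 + 55.0 + 58.9 + 45.6 + 54.6 + 48.1 + 57.3 + 44.6 + 64.5)/11 = 54.1455
Numerator Σ_{t=1}^{10}(z_t−z̄)(z_{t+1}−z̄) = -244.1648
Denominator Σ(z_t−z̄)² = 505.4673
r_1 = -244.1648 / 505.4673 = -0.483

-0.483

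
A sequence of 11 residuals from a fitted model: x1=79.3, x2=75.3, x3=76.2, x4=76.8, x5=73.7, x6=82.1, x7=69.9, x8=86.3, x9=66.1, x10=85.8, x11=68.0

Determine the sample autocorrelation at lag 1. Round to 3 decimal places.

Mean x̄ = (79.3 + 75.3 + 76.2 + 76.8 + 73.7 + 82.1 + 69.9 + 86.3 + 66.1 + 85.8 + 68.0)/11 = 76.3182
Numerator Σ_{t=1}^{10}(x_t−x̄)(x_{t+1}−x̄) = -398.3003
Denominator Σ(x_t−x̄)² = 454.7964
r_1 = -398.3003 / 454.7964 = -0.876

-0.876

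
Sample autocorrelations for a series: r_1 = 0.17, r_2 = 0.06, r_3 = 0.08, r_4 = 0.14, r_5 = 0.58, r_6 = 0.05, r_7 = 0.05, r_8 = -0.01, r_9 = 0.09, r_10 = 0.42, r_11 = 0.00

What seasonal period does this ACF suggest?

5

The largest autocorrelation is r_5 = 0.58, with a weaker echo at lag 10 (0.42); the remaining lags stay at or below 0.17.
The dominant spike at lag 5 indicates a seasonal period of 5.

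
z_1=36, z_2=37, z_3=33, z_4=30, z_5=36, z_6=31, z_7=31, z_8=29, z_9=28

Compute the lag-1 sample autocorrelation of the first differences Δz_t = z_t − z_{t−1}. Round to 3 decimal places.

First differences Δz: 1, -4, -3, 6, -5, 0, -2, -1
Mean of differences = -1.0000
Numerator Σ(Δz_t−Δz̄)(Δz_{t+1}−Δz̄) = -47.0000
Denominator Σ(Δz_t−Δz̄)² = 84.0000
r_1(Δz) = -47.0000 / 84.0000 = -0.560

-0.560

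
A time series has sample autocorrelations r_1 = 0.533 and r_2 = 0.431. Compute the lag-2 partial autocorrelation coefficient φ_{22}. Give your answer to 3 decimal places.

φ_{22} = (r_2 − r_1²) / (1 − r_1²)
r_1² = (0.533)² = 0.284089
Numerator = 0.431 − 0.2841 = 0.1469; denominator = 1 − 0.2841 = 0.7159
φ_{22} = 0.1469 / 0.7159 = 0.205

0.205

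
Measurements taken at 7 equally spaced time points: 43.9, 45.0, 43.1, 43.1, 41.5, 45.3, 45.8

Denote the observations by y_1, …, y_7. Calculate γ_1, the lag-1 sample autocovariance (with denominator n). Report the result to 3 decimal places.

0.152

Mean ȳ = (43.9 + 45.0 + 43.1 + 43.1 + 41.5 + 45.3 + 45.8)/7 = 43.9571
Deviations: -0.0571, 1.0429, -0.8571, -0.8571, -2.4571, 1.3429, 1.8429
Σ_{t=1}^{6}(y_t−ȳ)(y_{t+1}−ȳ) = 1.0624
γ_1 = 1.0624 / 7 = 0.152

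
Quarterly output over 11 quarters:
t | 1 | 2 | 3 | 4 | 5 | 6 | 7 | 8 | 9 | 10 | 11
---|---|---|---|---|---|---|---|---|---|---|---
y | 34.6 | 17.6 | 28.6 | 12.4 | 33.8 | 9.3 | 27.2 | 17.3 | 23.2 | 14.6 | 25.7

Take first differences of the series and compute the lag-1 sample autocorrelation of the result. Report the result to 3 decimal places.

First differences Δy: -17.0, 11.0, -16.2, 21.4, -24.5, 17.9, -9.9, 5.9, -8.6, 11.1
Mean of differences = -0.8900
Numerator Σ(Δy_t−Δȳ)(Δy_{t+1}−Δȳ) = -2060.0121
Denominator Σ(Δy_t−Δȳ)² = 2373.1290
r_1(Δy) = -2060.0121 / 2373.1290 = -0.868

-0.868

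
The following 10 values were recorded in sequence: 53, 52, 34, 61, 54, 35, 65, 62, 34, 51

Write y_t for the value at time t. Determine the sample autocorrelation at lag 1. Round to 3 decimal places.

Mean ȳ = (53 + 52 + 34 + 61 + 54 + 35 + 65 + 62 + 34 + 51)/10 = 50.1000
Numerator Σ_{t=1}^{9}(y_t−ȳ)(y_{t+1}−ȳ) = -470.7100
Denominator Σ(y_t−ȳ)² = 1256.9000
r_1 = -470.7100 / 1256.9000 = -0.375

-0.375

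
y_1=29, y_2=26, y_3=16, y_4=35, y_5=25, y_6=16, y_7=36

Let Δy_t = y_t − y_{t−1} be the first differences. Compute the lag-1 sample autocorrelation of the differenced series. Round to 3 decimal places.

-0.412

First differences Δy: -3, -10, 19, -10, -9, 20
Mean of differences = 1.1667
Numerator Σ(Δy_t−Δȳ)(Δy_{t+1}−Δȳ) = -429.6944
Denominator Σ(Δy_t−Δȳ)² = 1042.8333
r_1(Δy) = -429.6944 / 1042.8333 = -0.412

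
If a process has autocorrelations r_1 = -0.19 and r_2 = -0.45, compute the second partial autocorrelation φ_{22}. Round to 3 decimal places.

-0.504

φ_{22} = (r_2 − r_1²) / (1 − r_1²)
r_1² = (-0.19)² = 0.0361
Numerator = -0.45 − 0.0361 = -0.4861; denominator = 1 − 0.0361 = 0.9639
φ_{22} = -0.4861 / 0.9639 = -0.504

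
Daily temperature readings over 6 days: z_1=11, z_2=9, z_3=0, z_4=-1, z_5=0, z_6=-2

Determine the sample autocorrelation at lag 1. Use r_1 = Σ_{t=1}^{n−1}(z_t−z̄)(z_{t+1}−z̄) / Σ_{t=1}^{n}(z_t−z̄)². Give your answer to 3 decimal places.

Mean z̄ = (11 + 9 + 0 − 1 + 0 − 2)/6 = 2.8333
Deviations from mean: 8.1667, 6.1667, -2.8333, -3.8333, -2.8333, -4.8333
Σ(z_t−z̄)(z_{t+1}−z̄) = (50.3611) + (-17.4722) + (10.8611) + (10.8611) + (13.6944) = 68.3056
Denominator Σ(z_t−z̄)² = 158.8333
r_1 = 68.3056 / 158.8333 = 0.430

0.430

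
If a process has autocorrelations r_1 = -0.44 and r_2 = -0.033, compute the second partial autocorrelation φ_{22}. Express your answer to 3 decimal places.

-0.281

φ_{22} = (r_2 − r_1²) / (1 − r_1²)
r_1² = (-0.44)² = 0.1936
Numerator = -0.033 − 0.1936 = -0.2266; denominator = 1 − 0.1936 = 0.8064
φ_{22} = -0.2266 / 0.8064 = -0.281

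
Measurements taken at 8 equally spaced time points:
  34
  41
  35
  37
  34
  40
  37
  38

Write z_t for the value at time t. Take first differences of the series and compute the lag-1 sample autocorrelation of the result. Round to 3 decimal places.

First differences Δz: 7, -6, 2, -3, 6, -3, 1
Mean of differences = 0.5714
Numerator Σ(Δz_t−Δz̄)(Δz_{t+1}−Δz̄) = -97.0408
Denominator Σ(Δz_t−Δz̄)² = 141.7143
r_1(Δz) = -97.0408 / 141.7143 = -0.685

-0.685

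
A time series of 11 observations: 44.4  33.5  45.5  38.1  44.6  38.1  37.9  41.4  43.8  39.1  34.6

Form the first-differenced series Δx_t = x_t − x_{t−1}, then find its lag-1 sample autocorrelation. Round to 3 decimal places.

First differences Δx: -10.9, 12.0, -7.4, 6.5, -6.5, -0.2, 3.5, 2.4, -4.7, -4.5
Mean of differences = -0.9800
Numerator Σ(Δx_t−Δx̄)(Δx_{t+1}−Δx̄) = -286.5524
Denominator Σ(Δx_t−Δx̄)² = 452.8560
r_1(Δx) = -286.5524 / 452.8560 = -0.633

-0.633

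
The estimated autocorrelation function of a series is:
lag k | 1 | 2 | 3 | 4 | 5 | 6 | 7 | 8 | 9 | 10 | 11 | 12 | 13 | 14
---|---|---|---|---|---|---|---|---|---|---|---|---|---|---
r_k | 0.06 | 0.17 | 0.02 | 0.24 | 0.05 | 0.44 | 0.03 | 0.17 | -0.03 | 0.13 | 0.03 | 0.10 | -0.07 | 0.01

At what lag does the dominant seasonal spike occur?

6

The largest autocorrelation is r_6 = 0.44; the remaining lags stay at or below 0.24.
The dominant spike at lag 6 indicates a seasonal period of 6.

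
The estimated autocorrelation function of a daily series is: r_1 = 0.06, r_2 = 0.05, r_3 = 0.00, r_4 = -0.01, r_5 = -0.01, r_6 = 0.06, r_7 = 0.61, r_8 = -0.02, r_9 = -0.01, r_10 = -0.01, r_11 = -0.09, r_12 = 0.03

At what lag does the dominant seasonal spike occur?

7

The largest autocorrelation is r_7 = 0.61; the remaining lags stay at or below 0.06.
The dominant spike at lag 7 indicates a seasonal period of 7.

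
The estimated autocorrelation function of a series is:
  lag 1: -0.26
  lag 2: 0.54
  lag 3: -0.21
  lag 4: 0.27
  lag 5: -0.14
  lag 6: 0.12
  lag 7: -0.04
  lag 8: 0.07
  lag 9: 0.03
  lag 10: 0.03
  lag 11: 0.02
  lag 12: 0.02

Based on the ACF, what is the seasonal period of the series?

2

The largest autocorrelation is r_2 = 0.54, with a weaker echo at lag 4 (0.27); the remaining lags stay at or below 0.12.
The dominant spike at lag 2 indicates a seasonal period of 2.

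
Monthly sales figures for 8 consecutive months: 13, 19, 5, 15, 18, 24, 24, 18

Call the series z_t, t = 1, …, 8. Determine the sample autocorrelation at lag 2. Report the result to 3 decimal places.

Mean z̄ = (13 + 19 + 5 + 15 + 18 + 24 + 24 + 18)/8 = 17.0000
Numerator Σ_{t=1}^{6}(z_t−z̄)(z_{t+2}−z̄) = 32.0000
Denominator Σ(z_t−z̄)² = 268.0000
r_2 = 32.0000 / 268.0000 = 0.119

0.119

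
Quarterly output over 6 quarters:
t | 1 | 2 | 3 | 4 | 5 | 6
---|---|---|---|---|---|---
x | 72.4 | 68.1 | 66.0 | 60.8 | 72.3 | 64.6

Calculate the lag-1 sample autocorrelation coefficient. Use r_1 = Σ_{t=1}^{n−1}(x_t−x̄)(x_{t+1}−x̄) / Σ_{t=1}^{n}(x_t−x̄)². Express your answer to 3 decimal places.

-0.334

Mean x̄ = (72.4 + 68.1 + 66.0 + 60.8 + 72.3 + 64.6)/6 = 67.3667
Deviations from mean: 5.0333, 0.7333, -1.3667, -6.5667, 4.9333, -2.7667
Σ(x_t−x̄)(x_{t+1}−x̄) = (3.6911) + (-1.0022) + (8.9744) + (-32.3956) + (-13.6489) = -34.3811
Denominator Σ(x_t−x̄)² = 102.8533
r_1 = -34.3811 / 102.8533 = -0.334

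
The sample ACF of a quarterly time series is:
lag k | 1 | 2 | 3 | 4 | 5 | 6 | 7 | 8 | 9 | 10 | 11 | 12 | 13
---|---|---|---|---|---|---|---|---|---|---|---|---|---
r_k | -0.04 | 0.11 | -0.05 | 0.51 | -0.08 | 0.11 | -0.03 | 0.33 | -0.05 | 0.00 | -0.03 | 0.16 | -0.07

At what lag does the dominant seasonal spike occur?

The largest autocorrelation is r_4 = 0.51, with weaker echoes at lags 8 (0.33) and 12 (0.16); the remaining lags stay at or below 0.11.
The dominant spike at lag 4 indicates a seasonal period of 4.

4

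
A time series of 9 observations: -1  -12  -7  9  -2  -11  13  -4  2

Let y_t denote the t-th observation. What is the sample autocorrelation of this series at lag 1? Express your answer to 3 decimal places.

Mean ȳ = (-1 − 12 − 7 + 9 − 2 − 11 + 13 − 4 + 2)/9 = -1.4444
Numerator Σ_{t=1}^{8}(y_t−ȳ)(y_{t+1}−ȳ) = -188.3086
Denominator Σ(y_t−ȳ)² = 570.2222
r_1 = -188.3086 / 570.2222 = -0.330

-0.330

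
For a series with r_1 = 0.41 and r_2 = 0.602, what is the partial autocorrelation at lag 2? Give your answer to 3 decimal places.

0.522

φ_{22} = (r_2 − r_1²) / (1 − r_1²)
r_1² = (0.41)² = 0.1681
Numerator = 0.602 − 0.1681 = 0.4339; denominator = 1 − 0.1681 = 0.8319
φ_{22} = 0.4339 / 0.8319 = 0.522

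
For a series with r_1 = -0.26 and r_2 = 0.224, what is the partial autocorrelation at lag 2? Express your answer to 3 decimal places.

0.168

φ_{22} = (r_2 − r_1²) / (1 − r_1²)
r_1² = (-0.26)² = 0.0676
Numerator = 0.224 − 0.0676 = 0.1564; denominator = 1 − 0.0676 = 0.9324
φ_{22} = 0.1564 / 0.9324 = 0.168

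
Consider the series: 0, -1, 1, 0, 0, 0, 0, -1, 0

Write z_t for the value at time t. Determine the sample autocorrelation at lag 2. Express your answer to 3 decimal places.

0.030

Mean z̄ = (0 − 1 + 1 + 0 + 0 + 0 + 0 − 1 + 0)/9 = -0.1111
Σ(z_t−z̄)(z_{t+2}−z̄) = (0.1235) + (-0.0988) + (0.1235) + (0.0123) + (0.0123) + (-0.0988) + (0.0123) = 0.0864
Denominator Σ(z_t−z̄)² = 2.8889
r_2 = 0.0864 / 2.8889 = 0.030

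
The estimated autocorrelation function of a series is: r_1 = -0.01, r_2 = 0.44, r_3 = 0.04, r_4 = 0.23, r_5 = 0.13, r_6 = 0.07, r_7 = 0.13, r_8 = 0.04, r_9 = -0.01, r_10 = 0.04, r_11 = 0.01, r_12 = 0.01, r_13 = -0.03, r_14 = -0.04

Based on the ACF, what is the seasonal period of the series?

The largest autocorrelation is r_2 = 0.44, with a weaker echo at lag 4 (0.23); the remaining lags stay at or below 0.13.
The dominant spike at lag 2 indicates a seasonal period of 2.

2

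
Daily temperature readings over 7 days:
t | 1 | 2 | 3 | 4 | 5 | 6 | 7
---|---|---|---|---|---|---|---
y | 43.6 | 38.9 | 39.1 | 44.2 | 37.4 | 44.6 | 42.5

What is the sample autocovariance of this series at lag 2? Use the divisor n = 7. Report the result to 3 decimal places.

Mean ȳ = (43.6 + 38.9 + 39.1 + 44.2 + 37.4 + 44.6 + 42.5)/7 = 41.4714
Σ_{t=1}^{5}(y_t−ȳ)(y_{t+2}−ȳ) = 1.9398
γ_2 = 1.9398 / 7 = 0.277

0.277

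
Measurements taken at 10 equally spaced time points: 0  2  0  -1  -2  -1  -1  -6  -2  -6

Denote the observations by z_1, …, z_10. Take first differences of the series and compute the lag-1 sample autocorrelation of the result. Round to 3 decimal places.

First differences Δz: 2, -2, -1, -1, 1, 0, -5, 4, -4
Mean of differences = -0.6667
Numerator Σ(Δz_t−Δz̄)(Δz_{t+1}−Δz̄) = -41.1111
Denominator Σ(Δz_t−Δz̄)² = 64.0000
r_1(Δz) = -41.1111 / 64.0000 = -0.642

-0.642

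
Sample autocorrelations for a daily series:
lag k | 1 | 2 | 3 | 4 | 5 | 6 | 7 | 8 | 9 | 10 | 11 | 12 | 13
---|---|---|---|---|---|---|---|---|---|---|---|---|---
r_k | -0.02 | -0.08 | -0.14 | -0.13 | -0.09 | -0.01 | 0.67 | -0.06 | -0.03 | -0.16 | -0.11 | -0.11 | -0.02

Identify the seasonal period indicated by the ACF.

The largest autocorrelation is r_7 = 0.67; the remaining lags stay at or below -0.01.
The dominant spike at lag 7 indicates a seasonal period of 7.

7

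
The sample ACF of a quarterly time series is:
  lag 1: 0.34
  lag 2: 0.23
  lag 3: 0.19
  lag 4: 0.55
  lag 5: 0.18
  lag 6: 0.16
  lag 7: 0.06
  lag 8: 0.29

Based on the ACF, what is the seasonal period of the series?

4

The largest autocorrelation is r_4 = 0.55; the remaining lags stay at or below 0.34. The elevated value at lag 1 (0.34), dropping to 0.23 at lag 2, reflects decaying short-term dependence rather than seasonality.
The dominant spike at lag 4 indicates a seasonal period of 4.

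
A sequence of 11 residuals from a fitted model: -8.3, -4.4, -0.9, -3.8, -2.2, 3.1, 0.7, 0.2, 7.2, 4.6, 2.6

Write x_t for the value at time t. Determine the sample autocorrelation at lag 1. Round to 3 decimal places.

Mean x̄ = (-8.3 − 4.4 − 0.9 − 3.8 − 2.2 + 3.1 + 0.7 + 0.2 + 7.2 + 4.6 + 2.6)/11 = -0.1091
Numerator Σ_{t=1}^{10}(x_t−x̄)(x_{t+1}−x̄) = 94.7490
Denominator Σ(x_t−x̄)² = 198.1091
r_1 = 94.7490 / 198.1091 = 0.478

0.478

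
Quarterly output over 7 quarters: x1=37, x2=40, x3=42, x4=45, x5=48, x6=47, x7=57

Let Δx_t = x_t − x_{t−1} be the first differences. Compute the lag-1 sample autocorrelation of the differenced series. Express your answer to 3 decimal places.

-0.405

First differences Δx: 3, 2, 3, 3, -1, 10
Mean of differences = 3.3333
Numerator Σ(Δx_t−Δx̄)(Δx_{t+1}−Δx̄) = -26.4444
Denominator Σ(Δx_t−Δx̄)² = 65.3333
r_1(Δx) = -26.4444 / 65.3333 = -0.405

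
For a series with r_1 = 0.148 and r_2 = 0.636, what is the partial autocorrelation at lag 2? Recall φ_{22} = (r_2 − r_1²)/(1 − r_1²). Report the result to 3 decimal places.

0.628

φ_{22} = (r_2 − r_1²) / (1 − r_1²)
r_1² = (0.148)² = 0.021904
Numerator = 0.636 − 0.0219 = 0.6141; denominator = 1 − 0.0219 = 0.9781
φ_{22} = 0.6141 / 0.9781 = 0.628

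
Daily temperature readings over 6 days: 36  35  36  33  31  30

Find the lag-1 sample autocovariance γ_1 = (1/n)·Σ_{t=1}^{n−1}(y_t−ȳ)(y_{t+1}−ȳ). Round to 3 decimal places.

2.708

Mean ȳ = (36 + 35 + 36 + 33 + 31 + 30)/6 = 33.5000
Deviations: 2.5000, 1.5000, 2.5000, -0.5000, -2.5000, -3.5000
Σ_{t=1}^{5}(y_t−ȳ)(y_{t+1}−ȳ) = 16.2500
γ_1 = 16.2500 / 6 = 2.708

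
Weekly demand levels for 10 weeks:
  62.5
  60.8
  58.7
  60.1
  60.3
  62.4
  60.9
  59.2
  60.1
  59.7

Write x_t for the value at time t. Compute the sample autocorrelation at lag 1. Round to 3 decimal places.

Mean x̄ = (62.5 + 60.8 + 58.7 + 60.1 + 60.3 + 62.4 + 60.9 + 59.2 + 60.1 + 59.7)/10 = 60.4700
Numerator Σ_{t=1}^{9}(x_t−x̄)(x_{t+1}−x̄) = 1.5141
Denominator Σ(x_t−x̄)² = 13.7810
r_1 = 1.5141 / 13.7810 = 0.110

0.110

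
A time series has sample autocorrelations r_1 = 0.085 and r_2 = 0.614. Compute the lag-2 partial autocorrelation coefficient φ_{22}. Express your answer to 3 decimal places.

0.611

φ_{22} = (r_2 − r_1²) / (1 − r_1²)
r_1² = (0.085)² = 0.007225
Numerator = 0.614 − 0.0072 = 0.6068; denominator = 1 − 0.0072 = 0.9928
φ_{22} = 0.6068 / 0.9928 = 0.611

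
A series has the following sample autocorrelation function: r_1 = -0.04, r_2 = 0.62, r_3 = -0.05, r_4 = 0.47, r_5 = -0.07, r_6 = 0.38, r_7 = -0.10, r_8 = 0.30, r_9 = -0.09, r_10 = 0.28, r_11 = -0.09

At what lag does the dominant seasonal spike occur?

The largest autocorrelation is r_2 = 0.62, with weaker echoes at lags 4 (0.47), 6 (0.38), 8 (0.30) and 10 (0.28); the remaining lags stay at or below -0.04.
The dominant spike at lag 2 indicates a seasonal period of 2.

2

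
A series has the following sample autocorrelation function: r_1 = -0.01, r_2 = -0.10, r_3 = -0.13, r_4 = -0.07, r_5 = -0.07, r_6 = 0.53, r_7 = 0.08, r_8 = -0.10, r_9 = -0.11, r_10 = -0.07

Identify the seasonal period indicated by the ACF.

6

The largest autocorrelation is r_6 = 0.53; the remaining lags stay at or below 0.08.
The dominant spike at lag 6 indicates a seasonal period of 6.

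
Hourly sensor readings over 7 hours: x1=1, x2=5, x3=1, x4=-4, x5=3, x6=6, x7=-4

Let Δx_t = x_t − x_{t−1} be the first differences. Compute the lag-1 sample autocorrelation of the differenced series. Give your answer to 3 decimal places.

First differences Δx: 4, -4, -5, 7, 3, -10
Mean of differences = -0.8333
Numerator Σ(Δx_t−Δx̄)(Δx_{t+1}−Δx̄) = -39.8611
Denominator Σ(Δx_t−Δx̄)² = 210.8333
r_1(Δx) = -39.8611 / 210.8333 = -0.189

-0.189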